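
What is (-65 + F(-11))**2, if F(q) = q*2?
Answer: 7569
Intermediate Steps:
F(q) = 2*q
(-65 + F(-11))**2 = (-65 + 2*(-11))**2 = (-65 - 22)**2 = (-87)**2 = 7569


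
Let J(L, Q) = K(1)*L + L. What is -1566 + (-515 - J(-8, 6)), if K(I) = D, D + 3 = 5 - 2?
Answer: -2073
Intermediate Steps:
D = 0 (D = -3 + (5 - 2) = -3 + 3 = 0)
K(I) = 0
J(L, Q) = L (J(L, Q) = 0*L + L = 0 + L = L)
-1566 + (-515 - J(-8, 6)) = -1566 + (-515 - 1*(-8)) = -1566 + (-515 + 8) = -1566 - 507 = -2073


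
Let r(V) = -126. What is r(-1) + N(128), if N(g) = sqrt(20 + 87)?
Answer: -126 + sqrt(107) ≈ -115.66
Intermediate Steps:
N(g) = sqrt(107)
r(-1) + N(128) = -126 + sqrt(107)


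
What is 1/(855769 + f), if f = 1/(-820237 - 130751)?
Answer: 950988/813826049771 ≈ 1.1685e-6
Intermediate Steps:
f = -1/950988 (f = 1/(-950988) = -1/950988 ≈ -1.0515e-6)
1/(855769 + f) = 1/(855769 - 1/950988) = 1/(813826049771/950988) = 950988/813826049771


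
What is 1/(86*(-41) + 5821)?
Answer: 1/2295 ≈ 0.00043573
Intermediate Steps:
1/(86*(-41) + 5821) = 1/(-3526 + 5821) = 1/2295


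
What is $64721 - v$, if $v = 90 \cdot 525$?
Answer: $17471$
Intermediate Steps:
$v = 47250$
$64721 - v = 64721 - 47250 = 17471$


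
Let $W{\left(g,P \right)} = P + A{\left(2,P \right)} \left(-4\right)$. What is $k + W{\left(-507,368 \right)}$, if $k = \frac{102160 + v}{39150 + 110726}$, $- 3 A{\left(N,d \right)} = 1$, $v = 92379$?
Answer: $\frac{166646225}{449628} \approx 370.63$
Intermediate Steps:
$A{\left(N,d \right)} = - \frac{1}{3}$ ($A{\left(N,d \right)} = \left(- \frac{1}{3}\right) 1 = - \frac{1}{3}$)
$k = \frac{194539}{149876}$ ($k = \frac{102160 + 92379}{39150 + 110726} = \frac{194539}{149876} \approx 1.298$)
$W{\left(g,P \right)} = \frac{4}{3} + P$ ($W{\left(g,P \right)} = P - - \frac{4}{3} = P + \frac{4}{3} = \frac{4}{3} + P$)
$k + W{\left(-507,368 \right)} = \frac{194539}{149876} + \left(\frac{4}{3} + 368\right) = \frac{194539}{149876} + \frac{1108}{3} = \frac{166646225}{449628}$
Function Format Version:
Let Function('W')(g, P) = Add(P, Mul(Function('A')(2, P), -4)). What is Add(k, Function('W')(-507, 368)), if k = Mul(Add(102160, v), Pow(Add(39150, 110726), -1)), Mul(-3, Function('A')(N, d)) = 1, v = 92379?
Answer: Rational(166646225, 449628) ≈ 370.63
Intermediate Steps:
Function('A')(N, d) = Rational(-1, 3) (Function('A')(N, d) = Mul(Rational(-1, 3), 1) = Rational(-1, 3))
k = Rational(194539, 149876) (k = Mul(Add(102160, 92379), Pow(Add(39150, 110726), -1)) = Mul(194539, Pow(149876, -1)) = Mul(194539, Rational(1, 149876)) = Rational(194539, 149876) ≈ 1.2980)
Function('W')(g, P) = Add(Rational(4, 3), P) (Function('W')(g, P) = Add(P, Mul(Rational(-1, 3), -4)) = Add(P, Rational(4, 3)) = Add(Rational(4, 3), P))
Add(k, Function('W')(-507, 368)) = Add(Rational(194539, 149876), Add(Rational(4, 3), 368)) = Add(Rational(194539, 149876), Rational(1108, 3)) = Rational(166646225, 449628)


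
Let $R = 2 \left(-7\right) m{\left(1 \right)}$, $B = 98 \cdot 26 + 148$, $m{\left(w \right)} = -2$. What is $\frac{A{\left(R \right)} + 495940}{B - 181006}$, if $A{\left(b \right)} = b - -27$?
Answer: $- \frac{99199}{35662} \approx -2.7816$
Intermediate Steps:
$B = 2696$ ($B = 2548 + 148 = 2696$)
$R = 28$ ($R = 2 \left(-7\right) \left(-2\right) = \left(-14\right) \left(-2\right) = 28$)
$A{\left(b \right)} = 27 + b$ ($A{\left(b \right)} = b + 27 = 27 + b$)
$\frac{A{\left(R \right)} + 495940}{B - 181006} = \frac{\left(27 + 28\right) + 495940}{2696 - 181006} = \frac{55 + 495940}{-178310} = 495995 \left(- \frac{1}{178310}\right) = - \frac{99199}{35662}$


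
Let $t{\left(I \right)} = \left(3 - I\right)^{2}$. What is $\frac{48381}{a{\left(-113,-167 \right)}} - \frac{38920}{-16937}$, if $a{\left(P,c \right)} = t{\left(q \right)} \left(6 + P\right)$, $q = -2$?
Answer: $- \frac{715317997}{45306475} \approx -15.788$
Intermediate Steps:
$a{\left(P,c \right)} = 150 + 25 P$ ($a{\left(P,c \right)} = \left(-3 - 2\right)^{2} \left(6 + P\right) = \left(-5\right)^{2} \left(6 + P\right) = 25 \left(6 + P\right) = 150 + 25 P$)
$\frac{48381}{a{\left(-113,-167 \right)}} - \frac{38920}{-16937} = \frac{48381}{150 + 25 \left(-113\right)} - \frac{38920}{-16937} = \frac{48381}{150 - 2825} - - \frac{38920}{16937} = \frac{48381}{-2675} + \frac{38920}{16937} = 48381 \left(- \frac{1}{2675}\right) + \frac{38920}{16937} = - \frac{48381}{2675} + \frac{38920}{16937} = - \frac{715317997}{45306475}$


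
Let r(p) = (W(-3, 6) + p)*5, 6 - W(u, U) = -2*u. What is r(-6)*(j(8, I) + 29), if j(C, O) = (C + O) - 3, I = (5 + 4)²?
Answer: -3450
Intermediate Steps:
W(u, U) = 6 + 2*u (W(u, U) = 6 - (-2)*u = 6 + 2*u)
I = 81 (I = 9² = 81)
j(C, O) = -3 + C + O
r(p) = 5*p (r(p) = ((6 + 2*(-3)) + p)*5 = ((6 - 6) + p)*5 = (0 + p)*5 = p*5 = 5*p)
r(-6)*(j(8, I) + 29) = (5*(-6))*((-3 + 8 + 81) + 29) = -30*(86 + 29) = -30*115 = -3450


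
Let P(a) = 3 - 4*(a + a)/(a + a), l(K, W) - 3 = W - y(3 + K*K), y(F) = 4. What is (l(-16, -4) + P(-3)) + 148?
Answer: 142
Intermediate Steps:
l(K, W) = -1 + W (l(K, W) = 3 + (W - 1*4) = 3 + (W - 4) = 3 + (-4 + W) = -1 + W)
P(a) = -1 (P(a) = 3 - 4*2*a/(2*a) = 3 - 4*2*a*1/(2*a) = 3 - 4*1 = 3 - 4 = -1)
(l(-16, -4) + P(-3)) + 148 = ((-1 - 4) - 1) + 148 = (-5 - 1) + 148 = -6 + 148 = 142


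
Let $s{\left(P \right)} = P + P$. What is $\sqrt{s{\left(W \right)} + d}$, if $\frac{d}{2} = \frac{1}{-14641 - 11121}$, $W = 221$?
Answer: $\frac{\sqrt{73336698281}}{12881} \approx 21.024$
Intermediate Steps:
$d = - \frac{1}{12881}$ ($d = \frac{2}{-14641 - 11121} = \frac{2}{-25762} = 2 \left(- \frac{1}{25762}\right) = - \frac{1}{12881} \approx -7.7634 \cdot 10^{-5}$)
$s{\left(P \right)} = 2 P$
$\sqrt{s{\left(W \right)} + d} = \sqrt{2 \cdot 221 - \frac{1}{12881}} = \sqrt{442 - \frac{1}{12881}} = \sqrt{\frac{5693401}{12881}} = \frac{\sqrt{73336698281}}{12881}$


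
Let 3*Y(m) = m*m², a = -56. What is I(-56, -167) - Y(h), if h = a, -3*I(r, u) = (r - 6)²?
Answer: 171772/3 ≈ 57257.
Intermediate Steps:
I(r, u) = -(-6 + r)²/3 (I(r, u) = -(r - 6)²/3 = -(-6 + r)²/3)
h = -56
Y(m) = m³/3 (Y(m) = (m*m²)/3 = m³/3)
I(-56, -167) - Y(h) = -(-6 - 56)²/3 - (-56)³/3 = -⅓*(-62)² - (-175616)/3 = -⅓*3844 - 1*(-175616/3) = -3844/3 + 175616/3 = 171772/3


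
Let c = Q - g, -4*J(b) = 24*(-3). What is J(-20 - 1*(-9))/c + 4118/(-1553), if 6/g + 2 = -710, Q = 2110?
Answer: -3083337610/1166556139 ≈ -2.6431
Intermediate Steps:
g = -3/356 (g = 6/(-2 - 710) = 6/(-712) = 6*(-1/712) = -3/356 ≈ -0.0084270)
J(b) = 18 (J(b) = -6*(-3) = -¼*(-72) = 18)
c = 751163/356 (c = 2110 - 1*(-3/356) = 2110 + 3/356 = 751163/356 ≈ 2110.0)
J(-20 - 1*(-9))/c + 4118/(-1553) = 18/(751163/356) + 4118/(-1553) = 18*(356/751163) + 4118*(-1/1553) = 6408/751163 - 4118/1553 = -3083337610/1166556139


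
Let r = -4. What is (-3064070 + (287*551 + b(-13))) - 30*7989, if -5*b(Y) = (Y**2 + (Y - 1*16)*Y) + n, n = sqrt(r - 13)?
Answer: -15728561/5 - I*sqrt(17)/5 ≈ -3.1457e+6 - 0.82462*I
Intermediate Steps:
n = I*sqrt(17) (n = sqrt(-4 - 13) = sqrt(-17) = I*sqrt(17) ≈ 4.1231*I)
b(Y) = -Y**2/5 - I*sqrt(17)/5 - Y*(-16 + Y)/5 (b(Y) = -((Y**2 + (Y - 1*16)*Y) + I*sqrt(17))/5 = -((Y**2 + (Y - 16)*Y) + I*sqrt(17))/5 = -((Y**2 + (-16 + Y)*Y) + I*sqrt(17))/5 = -((Y**2 + Y*(-16 + Y)) + I*sqrt(17))/5 = -(Y**2 + I*sqrt(17) + Y*(-16 + Y))/5 = -Y**2/5 - I*sqrt(17)/5 - Y*(-16 + Y)/5)
(-3064070 + (287*551 + b(-13))) - 30*7989 = (-3064070 + (287*551 + (-2/5*(-13)**2 + (16/5)*(-13) - I*sqrt(17)/5))) - 30*7989 = (-3064070 + (158137 + (-2/5*169 - 208/5 - I*sqrt(17)/5))) - 239670 = (-3064070 + (158137 + (-338/5 - 208/5 - I*sqrt(17)/5))) - 239670 = (-3064070 + (158137 + (-546/5 - I*sqrt(17)/5))) - 239670 = (-3064070 + (790139/5 - I*sqrt(17)/5)) - 239670 = (-14530211/5 - I*sqrt(17)/5) - 239670 = -15728561/5 - I*sqrt(17)/5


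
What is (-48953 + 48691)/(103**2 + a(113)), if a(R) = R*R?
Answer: -131/11689 ≈ -0.011207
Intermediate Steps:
a(R) = R**2
(-48953 + 48691)/(103**2 + a(113)) = (-48953 + 48691)/(103**2 + 113**2) = -262/(10609 + 12769) = -262/23378 = -262*1/23378 = -131/11689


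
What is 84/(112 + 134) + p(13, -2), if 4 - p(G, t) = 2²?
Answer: 14/41 ≈ 0.34146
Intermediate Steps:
p(G, t) = 0 (p(G, t) = 4 - 1*2² = 4 - 1*4 = 4 - 4 = 0)
84/(112 + 134) + p(13, -2) = 84/(112 + 134) + 0 = 84/246 + 0 = 84*(1/246) + 0 = 14/41 + 0 = 14/41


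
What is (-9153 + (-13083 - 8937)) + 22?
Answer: -31151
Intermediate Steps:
(-9153 + (-13083 - 8937)) + 22 = (-9153 - 22020) + 22 = -31173 + 22 = -31151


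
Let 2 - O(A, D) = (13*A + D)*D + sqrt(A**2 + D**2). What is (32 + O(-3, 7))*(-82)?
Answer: -21156 + 82*sqrt(58) ≈ -20532.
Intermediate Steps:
O(A, D) = 2 - sqrt(A**2 + D**2) - D*(D + 13*A) (O(A, D) = 2 - ((13*A + D)*D + sqrt(A**2 + D**2)) = 2 - ((D + 13*A)*D + sqrt(A**2 + D**2)) = 2 - (D*(D + 13*A) + sqrt(A**2 + D**2)) = 2 - (sqrt(A**2 + D**2) + D*(D + 13*A)) = 2 + (-sqrt(A**2 + D**2) - D*(D + 13*A)) = 2 - sqrt(A**2 + D**2) - D*(D + 13*A))
(32 + O(-3, 7))*(-82) = (32 + (2 - 1*7**2 - sqrt((-3)**2 + 7**2) - 13*(-3)*7))*(-82) = (32 + (2 - 1*49 - sqrt(9 + 49) + 273))*(-82) = (32 + (2 - 49 - sqrt(58) + 273))*(-82) = (32 + (226 - sqrt(58)))*(-82) = (258 - sqrt(58))*(-82) = -21156 + 82*sqrt(58)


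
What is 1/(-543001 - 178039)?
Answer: -1/721040 ≈ -1.3869e-6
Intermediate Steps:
1/(-543001 - 178039) = 1/(-721040) = -1/721040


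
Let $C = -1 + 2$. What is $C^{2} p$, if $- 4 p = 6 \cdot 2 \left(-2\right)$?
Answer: $6$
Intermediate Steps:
$p = 6$ ($p = - \frac{6 \cdot 2 \left(-2\right)}{4} = - \frac{12 \left(-2\right)}{4} = \left(- \frac{1}{4}\right) \left(-24\right) = 6$)
$C = 1$
$C^{2} p = 1^{2} \cdot 6 = 1 \cdot 6 = 6$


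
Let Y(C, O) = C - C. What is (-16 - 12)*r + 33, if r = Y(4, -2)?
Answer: 33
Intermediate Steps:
Y(C, O) = 0
r = 0
(-16 - 12)*r + 33 = (-16 - 12)*0 + 33 = -28*0 + 33 = 0 + 33 = 33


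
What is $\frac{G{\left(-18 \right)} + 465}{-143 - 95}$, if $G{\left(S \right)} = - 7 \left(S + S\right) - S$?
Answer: $- \frac{105}{34} \approx -3.0882$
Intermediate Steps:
$G{\left(S \right)} = - 15 S$ ($G{\left(S \right)} = - 7 \cdot 2 S - S = - 14 S - S = - 15 S$)
$\frac{G{\left(-18 \right)} + 465}{-143 - 95} = \frac{\left(-15\right) \left(-18\right) + 465}{-143 - 95} = \frac{270 + 465}{-238} = 735 \left(- \frac{1}{238}\right) = - \frac{105}{34}$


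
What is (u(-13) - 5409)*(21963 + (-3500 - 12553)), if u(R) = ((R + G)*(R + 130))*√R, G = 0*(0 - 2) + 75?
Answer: -31967190 + 42871140*I*√13 ≈ -3.1967e+7 + 1.5457e+8*I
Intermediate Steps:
G = 75 (G = 0*(-2) + 75 = 0 + 75 = 75)
u(R) = √R*(75 + R)*(130 + R) (u(R) = ((R + 75)*(R + 130))*√R = ((75 + R)*(130 + R))*√R = √R*(75 + R)*(130 + R))
(u(-13) - 5409)*(21963 + (-3500 - 12553)) = (√(-13)*(9750 + (-13)² + 205*(-13)) - 5409)*(21963 + (-3500 - 12553)) = ((I*√13)*(9750 + 169 - 2665) - 5409)*(21963 - 16053) = ((I*√13)*7254 - 5409)*5910 = (7254*I*√13 - 5409)*5910 = (-5409 + 7254*I*√13)*5910 = -31967190 + 42871140*I*√13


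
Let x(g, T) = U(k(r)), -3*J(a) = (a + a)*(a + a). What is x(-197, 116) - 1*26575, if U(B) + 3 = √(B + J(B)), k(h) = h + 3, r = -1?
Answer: -26578 + I*√30/3 ≈ -26578.0 + 1.8257*I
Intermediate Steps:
J(a) = -4*a²/3 (J(a) = -(a + a)*(a + a)/3 = -2*a*2*a/3 = -4*a²/3)
k(h) = 3 + h
U(B) = -3 + √(B - 4*B²/3)
x(g, T) = -3 + I*√30/3 (x(g, T) = -3 + √3*√((3 - 1)*(3 - 4*(3 - 1)))/3 = -3 + √3*√(2*(3 - 4*2))/3 = -3 + √3*√(2*(3 - 8))/3 = -3 + √3*√(2*(-5))/3 = -3 + √3*√(-10)/3 = -3 + √3*(I*√10)/3 = -3 + I*√30/3)
x(-197, 116) - 1*26575 = (-3 + I*√30/3) - 1*26575 = (-3 + I*√30/3) - 26575 = -26578 + I*√30/3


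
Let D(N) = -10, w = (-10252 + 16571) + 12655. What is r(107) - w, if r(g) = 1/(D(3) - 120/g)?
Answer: -22579167/1190 ≈ -18974.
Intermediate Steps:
w = 18974 (w = 6319 + 12655 = 18974)
r(g) = 1/(-10 - 120/g)
r(107) - w = (⅒)*107/(-12 - 1*107) - 1*18974 = (⅒)*107/(-12 - 107) - 18974 = (⅒)*107/(-119) - 18974 = (⅒)*107*(-1/119) - 18974 = -107/1190 - 18974 = -22579167/1190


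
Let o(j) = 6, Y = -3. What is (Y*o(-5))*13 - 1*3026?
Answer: -3260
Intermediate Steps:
(Y*o(-5))*13 - 1*3026 = -3*6*13 - 1*3026 = -18*13 - 3026 = -234 - 3026 = -3260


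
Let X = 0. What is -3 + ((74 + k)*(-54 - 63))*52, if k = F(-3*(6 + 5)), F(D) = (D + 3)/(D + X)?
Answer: -5013249/11 ≈ -4.5575e+5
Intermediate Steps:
F(D) = (3 + D)/D (F(D) = (D + 3)/(D + 0) = (3 + D)/D)
k = 10/11 (k = (3 - 3*(6 + 5))/((-3*(6 + 5))) = (3 - 3*11)/((-3*11)) = (3 - 33)/(-33) = -1/33*(-30) = 10/11 ≈ 0.90909)
-3 + ((74 + k)*(-54 - 63))*52 = -3 + ((74 + 10/11)*(-54 - 63))*52 = -3 + ((824/11)*(-117))*52 = -3 - 96408/11*52 = -3 - 5013216/11 = -5013249/11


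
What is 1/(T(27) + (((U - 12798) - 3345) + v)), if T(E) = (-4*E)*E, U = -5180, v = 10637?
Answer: -1/13602 ≈ -7.3519e-5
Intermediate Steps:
T(E) = -4*E**2
1/(T(27) + (((U - 12798) - 3345) + v)) = 1/(-4*27**2 + (((-5180 - 12798) - 3345) + 10637)) = 1/(-4*729 + ((-17978 - 3345) + 10637)) = 1/(-2916 + (-21323 + 10637)) = 1/(-2916 - 10686) = 1/(-13602) = -1/13602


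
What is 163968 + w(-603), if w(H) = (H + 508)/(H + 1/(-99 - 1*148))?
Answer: 24421745321/148942 ≈ 1.6397e+5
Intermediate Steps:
w(H) = (508 + H)/(-1/247 + H) (w(H) = (508 + H)/(H + 1/(-99 - 148)) = (508 + H)/(H + 1/(-247)) = (508 + H)/(H - 1/247) = (508 + H)/(-1/247 + H))
163968 + w(-603) = 163968 + 247*(508 - 603)/(-1 + 247*(-603)) = 163968 + 247*(-95)/(-1 - 148941) = 163968 + 247*(-95)/(-148942) = 163968 + 247*(-1/148942)*(-95) = 163968 + 23465/148942 = 24421745321/148942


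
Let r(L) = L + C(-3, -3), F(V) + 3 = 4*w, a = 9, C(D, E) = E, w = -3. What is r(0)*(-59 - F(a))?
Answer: 132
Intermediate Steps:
F(V) = -15 (F(V) = -3 + 4*(-3) = -3 - 12 = -15)
r(L) = -3 + L (r(L) = L - 3 = -3 + L)
r(0)*(-59 - F(a)) = (-3 + 0)*(-59 - 1*(-15)) = -3*(-59 + 15) = -3*(-44) = 132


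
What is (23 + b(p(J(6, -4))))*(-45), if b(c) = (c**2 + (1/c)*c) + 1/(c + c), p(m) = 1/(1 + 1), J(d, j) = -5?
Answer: -4545/4 ≈ -1136.3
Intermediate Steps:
p(m) = 1/2
b(c) = 1 + c**2 + 1/(2*c) (b(c) = (c**2 + c/c) + 1/(2*c) = (c**2 + 1) + 1/(2*c) = (1 + c**2) + 1/(2*c) = 1 + c**2 + 1/(2*c))
(23 + b(p(J(6, -4))))*(-45) = (23 + (1 + (1/2)**2 + 1/(2*(1/2))))*(-45) = (23 + (1 + 1/4 + (1/2)*2))*(-45) = (23 + (1 + 1/4 + 1))*(-45) = (23 + 9/4)*(-45) = (101/4)*(-45) = -4545/4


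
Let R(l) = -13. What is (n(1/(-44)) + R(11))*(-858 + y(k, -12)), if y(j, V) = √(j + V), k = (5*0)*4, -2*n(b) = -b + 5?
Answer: 53235/4 - 1365*I*√3/44 ≈ 13309.0 - 53.733*I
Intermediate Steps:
n(b) = -5/2 + b/2 (n(b) = -(-b + 5)/2 = -(5 - b)/2 = -5/2 + b/2)
k = 0 (k = 0*4 = 0)
y(j, V) = √(V + j)
(n(1/(-44)) + R(11))*(-858 + y(k, -12)) = ((-5/2 + (½)/(-44)) - 13)*(-858 + √(-12 + 0)) = ((-5/2 + (½)*(-1/44)) - 13)*(-858 + √(-12)) = ((-5/2 - 1/88) - 13)*(-858 + 2*I*√3) = (-221/88 - 13)*(-858 + 2*I*√3) = -1365*(-858 + 2*I*√3)/88 = 53235/4 - 1365*I*√3/44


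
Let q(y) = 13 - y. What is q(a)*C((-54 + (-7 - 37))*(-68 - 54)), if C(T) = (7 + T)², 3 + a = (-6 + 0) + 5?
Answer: 2432927273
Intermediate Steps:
a = -4 (a = -3 + ((-6 + 0) + 5) = -3 + (-6 + 5) = -3 - 1 = -4)
q(a)*C((-54 + (-7 - 37))*(-68 - 54)) = (13 - 1*(-4))*(7 + (-54 + (-7 - 37))*(-68 - 54))² = (13 + 4)*(7 + (-54 - 44)*(-122))² = 17*(7 - 98*(-122))² = 17*(7 + 11956)² = 17*11963² = 17*143113369 = 2432927273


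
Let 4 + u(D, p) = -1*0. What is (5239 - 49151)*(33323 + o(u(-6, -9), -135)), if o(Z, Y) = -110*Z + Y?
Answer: -1476672736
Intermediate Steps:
u(D, p) = -4 (u(D, p) = -4 - 1*0 = -4 + 0 = -4)
o(Z, Y) = Y - 110*Z
(5239 - 49151)*(33323 + o(u(-6, -9), -135)) = (5239 - 49151)*(33323 + (-135 - 110*(-4))) = -43912*(33323 + (-135 + 440)) = -43912*(33323 + 305) = -43912*33628 = -1476672736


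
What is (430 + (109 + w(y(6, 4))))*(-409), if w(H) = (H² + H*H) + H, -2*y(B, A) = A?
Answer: -222905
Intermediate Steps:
y(B, A) = -A/2
w(H) = H + 2*H² (w(H) = (H² + H²) + H = 2*H² + H = H + 2*H²)
(430 + (109 + w(y(6, 4))))*(-409) = (430 + (109 + (-½*4)*(1 + 2*(-½*4))))*(-409) = (430 + (109 - 2*(1 + 2*(-2))))*(-409) = (430 + (109 - 2*(1 - 4)))*(-409) = (430 + (109 - 2*(-3)))*(-409) = (430 + (109 + 6))*(-409) = (430 + 115)*(-409) = 545*(-409) = -222905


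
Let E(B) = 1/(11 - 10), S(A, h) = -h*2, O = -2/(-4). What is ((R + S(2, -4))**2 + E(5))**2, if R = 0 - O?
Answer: 52441/16 ≈ 3277.6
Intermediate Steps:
O = 1/2 (O = -2*(-1/4) = 1/2 ≈ 0.50000)
S(A, h) = -2*h
E(B) = 1 (E(B) = 1/1 = 1)
R = -1/2 (R = 0 - 1*1/2 = 0 - 1/2 = -1/2 ≈ -0.50000)
((R + S(2, -4))**2 + E(5))**2 = ((-1/2 - 2*(-4))**2 + 1)**2 = ((-1/2 + 8)**2 + 1)**2 = ((15/2)**2 + 1)**2 = (225/4 + 1)**2 = (229/4)**2 = 52441/16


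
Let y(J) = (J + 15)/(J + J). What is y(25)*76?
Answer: 304/5 ≈ 60.800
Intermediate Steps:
y(J) = (15 + J)/(2*J) (y(J) = (15 + J)/((2*J)) = (15 + J)*(1/(2*J)) = (15 + J)/(2*J))
y(25)*76 = ((1/2)*(15 + 25)/25)*76 = ((1/2)*(1/25)*40)*76 = (4/5)*76 = 304/5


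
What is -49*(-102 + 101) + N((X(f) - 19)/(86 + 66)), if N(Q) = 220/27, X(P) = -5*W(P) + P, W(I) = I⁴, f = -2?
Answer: 1543/27 ≈ 57.148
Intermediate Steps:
X(P) = P - 5*P⁴ (X(P) = -5*P⁴ + P = P - 5*P⁴)
N(Q) = 220/27 (N(Q) = 220*(1/27) = 220/27)
-49*(-102 + 101) + N((X(f) - 19)/(86 + 66)) = -49*(-102 + 101) + 220/27 = -49*(-1) + 220/27 = 49 + 220/27 = 1543/27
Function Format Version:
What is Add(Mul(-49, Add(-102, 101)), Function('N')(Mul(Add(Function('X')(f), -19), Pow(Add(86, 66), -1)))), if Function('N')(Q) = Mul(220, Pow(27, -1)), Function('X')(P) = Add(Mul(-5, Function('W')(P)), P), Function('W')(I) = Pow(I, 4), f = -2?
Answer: Rational(1543, 27) ≈ 57.148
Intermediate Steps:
Function('X')(P) = Add(P, Mul(-5, Pow(P, 4))) (Function('X')(P) = Add(Mul(-5, Pow(P, 4)), P) = Add(P, Mul(-5, Pow(P, 4))))
Function('N')(Q) = Rational(220, 27) (Function('N')(Q) = Mul(220, Rational(1, 27)) = Rational(220, 27))
Add(Mul(-49, Add(-102, 101)), Function('N')(Mul(Add(Function('X')(f), -19), Pow(Add(86, 66), -1)))) = Add(Mul(-49, Add(-102, 101)), Rational(220, 27)) = Add(Mul(-49, -1), Rational(220, 27)) = Add(49, Rational(220, 27)) = Rational(1543, 27)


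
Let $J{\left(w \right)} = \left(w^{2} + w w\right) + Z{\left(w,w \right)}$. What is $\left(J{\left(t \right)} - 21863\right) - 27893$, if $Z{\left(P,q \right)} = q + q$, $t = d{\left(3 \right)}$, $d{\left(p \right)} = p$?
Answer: $-49732$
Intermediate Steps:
$t = 3$
$Z{\left(P,q \right)} = 2 q$
$J{\left(w \right)} = 2 w + 2 w^{2}$ ($J{\left(w \right)} = \left(w^{2} + w w\right) + 2 w = \left(w^{2} + w^{2}\right) + 2 w = 2 w^{2} + 2 w = 2 w + 2 w^{2}$)
$\left(J{\left(t \right)} - 21863\right) - 27893 = \left(2 \cdot 3 \left(1 + 3\right) - 21863\right) - 27893 = \left(2 \cdot 3 \cdot 4 - 21863\right) - 27893 = \left(24 - 21863\right) - 27893 = -21839 - 27893 = -49732$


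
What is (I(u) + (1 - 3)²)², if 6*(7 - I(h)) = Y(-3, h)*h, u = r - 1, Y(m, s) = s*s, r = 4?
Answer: 169/4 ≈ 42.250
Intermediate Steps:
Y(m, s) = s²
u = 3 (u = 4 - 1 = 3)
I(h) = 7 - h³/6 (I(h) = 7 - h²*h/6 = 7 - h³/6)
(I(u) + (1 - 3)²)² = ((7 - ⅙*3³) + (1 - 3)²)² = ((7 - ⅙*27) + (-2)²)² = ((7 - 9/2) + 4)² = (5/2 + 4)² = (13/2)² = 169/4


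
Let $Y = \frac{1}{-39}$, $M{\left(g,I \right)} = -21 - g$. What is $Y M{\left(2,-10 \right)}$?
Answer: $\frac{23}{39} \approx 0.58974$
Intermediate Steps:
$Y = - \frac{1}{39} \approx -0.025641$
$Y M{\left(2,-10 \right)} = - \frac{-21 - 2}{39} = \left(- \frac{1}{39}\right) \left(-23\right) = \frac{23}{39}$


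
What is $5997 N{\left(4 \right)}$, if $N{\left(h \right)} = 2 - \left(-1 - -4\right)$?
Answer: $-5997$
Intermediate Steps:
$N{\left(h \right)} = -1$ ($N{\left(h \right)} = 2 - \left(-1 + 4\right) = 2 - 3 = -1$)
$5997 N{\left(4 \right)} = 5997 \left(-1\right) = -5997$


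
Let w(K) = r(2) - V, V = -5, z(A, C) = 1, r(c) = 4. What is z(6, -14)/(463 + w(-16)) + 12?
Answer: 5665/472 ≈ 12.002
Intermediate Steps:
w(K) = 9 (w(K) = 4 - 1*(-5) = 4 + 5 = 9)
z(6, -14)/(463 + w(-16)) + 12 = 1/(463 + 9) + 12 = 1/472 + 12 = 5665/472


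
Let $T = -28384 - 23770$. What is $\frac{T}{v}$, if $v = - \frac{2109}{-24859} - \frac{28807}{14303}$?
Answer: $\frac{9271893189329}{342974093} \approx 27034.0$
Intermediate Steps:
$T = -52154$
$v = - \frac{685948186}{355558277}$ ($v = \left(-2109\right) \left(- \frac{1}{24859}\right) - \frac{28807}{14303} = \frac{2109}{24859} - \frac{28807}{14303} = - \frac{685948186}{355558277} \approx -1.9292$)
$\frac{T}{v} = - \frac{52154}{- \frac{685948186}{355558277}} = \left(-52154\right) \left(- \frac{355558277}{685948186}\right) = \frac{9271893189329}{342974093}$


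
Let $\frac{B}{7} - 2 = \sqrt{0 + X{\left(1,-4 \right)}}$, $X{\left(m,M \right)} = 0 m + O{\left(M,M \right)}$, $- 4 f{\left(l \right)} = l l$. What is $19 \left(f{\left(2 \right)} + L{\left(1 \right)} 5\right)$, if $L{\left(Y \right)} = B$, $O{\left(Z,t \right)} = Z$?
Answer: $1311 + 1330 i \approx 1311.0 + 1330.0 i$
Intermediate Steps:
$f{\left(l \right)} = - \frac{l^{2}}{4}$ ($f{\left(l \right)} = - \frac{l l}{4} = - \frac{l^{2}}{4}$)
$X{\left(m,M \right)} = M$ ($X{\left(m,M \right)} = 0 m + M = 0 + M = M$)
$B = 14 + 14 i$ ($B = 14 + 7 \sqrt{0 - 4} = 14 + 7 \sqrt{-4} = 14 + 7 \cdot 2 i = 14 + 14 i \approx 14.0 + 14.0 i$)
$L{\left(Y \right)} = 14 + 14 i$
$19 \left(f{\left(2 \right)} + L{\left(1 \right)} 5\right) = 19 \left(- \frac{2^{2}}{4} + \left(14 + 14 i\right) 5\right) = 19 \left(\left(- \frac{1}{4}\right) 4 + \left(70 + 70 i\right)\right) = 19 \left(-1 + \left(70 + 70 i\right)\right) = 19 \left(69 + 70 i\right) = 1311 + 1330 i$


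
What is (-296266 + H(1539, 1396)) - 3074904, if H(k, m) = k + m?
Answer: -3368235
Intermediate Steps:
(-296266 + H(1539, 1396)) - 3074904 = (-296266 + (1539 + 1396)) - 3074904 = (-296266 + 2935) - 3074904 = -293331 - 3074904 = -3368235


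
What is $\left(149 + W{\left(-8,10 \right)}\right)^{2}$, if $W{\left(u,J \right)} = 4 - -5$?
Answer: $24964$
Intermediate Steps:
$W{\left(u,J \right)} = 9$ ($W{\left(u,J \right)} = 4 + 5 = 9$)
$\left(149 + W{\left(-8,10 \right)}\right)^{2} = \left(149 + 9\right)^{2} = 158^{2} = 24964$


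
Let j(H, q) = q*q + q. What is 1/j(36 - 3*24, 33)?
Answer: 1/1122 ≈ 0.00089127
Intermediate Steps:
j(H, q) = q + q**2 (j(H, q) = q**2 + q = q + q**2)
1/j(36 - 3*24, 33) = 1/(33*(1 + 33)) = 1/(33*34) = 1/1122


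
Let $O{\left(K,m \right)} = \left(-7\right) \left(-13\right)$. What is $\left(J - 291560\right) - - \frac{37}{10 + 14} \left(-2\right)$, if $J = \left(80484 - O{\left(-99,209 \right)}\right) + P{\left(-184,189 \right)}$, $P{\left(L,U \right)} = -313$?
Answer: $- \frac{2537797}{12} \approx -2.1148 \cdot 10^{5}$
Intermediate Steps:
$O{\left(K,m \right)} = 91$
$J = 80080$ ($J = \left(80484 - 91\right) - 313 = 80393 - 313 = 80080$)
$\left(J - 291560\right) - - \frac{37}{10 + 14} \left(-2\right) = \left(80080 - 291560\right) - - \frac{37}{10 + 14} \left(-2\right) = -211480 - - \frac{37}{24} \left(-2\right) = -211480 - \left(-37\right) \frac{1}{24} \left(-2\right) = -211480 - \left(- \frac{37}{24}\right) \left(-2\right) = -211480 - \frac{37}{12} = - \frac{2537797}{12}$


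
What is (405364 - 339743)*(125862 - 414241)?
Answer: -18923718359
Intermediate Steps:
(405364 - 339743)*(125862 - 414241) = 65621*(-288379) = -18923718359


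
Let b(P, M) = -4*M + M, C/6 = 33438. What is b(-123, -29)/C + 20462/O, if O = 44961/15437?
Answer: 2347138898557/334090204 ≈ 7025.5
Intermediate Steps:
C = 200628 (C = 6*33438 = 200628)
b(P, M) = -3*M
O = 44961/15437 (O = 44961*(1/15437) = 44961/15437 ≈ 2.9125)
b(-123, -29)/C + 20462/O = -3*(-29)/200628 + 20462/(44961/15437) = 87*(1/200628) + 20462*(15437/44961) = 29/66876 + 315871894/44961 = 2347138898557/334090204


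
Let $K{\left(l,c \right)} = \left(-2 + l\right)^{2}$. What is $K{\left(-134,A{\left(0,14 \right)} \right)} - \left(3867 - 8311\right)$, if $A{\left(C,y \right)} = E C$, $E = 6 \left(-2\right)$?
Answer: $22940$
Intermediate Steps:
$E = -12$
$A{\left(C,y \right)} = - 12 C$
$K{\left(-134,A{\left(0,14 \right)} \right)} - \left(3867 - 8311\right) = \left(-2 - 134\right)^{2} - \left(3867 - 8311\right) = \left(-136\right)^{2} - \left(3867 - 8311\right) = 18496 - -4444 = 18496 + 4444 = 22940$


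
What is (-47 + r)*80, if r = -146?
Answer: -15440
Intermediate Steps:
(-47 + r)*80 = (-47 - 146)*80 = -193*80 = -15440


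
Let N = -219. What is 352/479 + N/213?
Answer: -9975/34009 ≈ -0.29330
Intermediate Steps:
352/479 + N/213 = 352/479 - 219/213 = 352*(1/479) - 219*1/213 = 352/479 - 73/71 = -9975/34009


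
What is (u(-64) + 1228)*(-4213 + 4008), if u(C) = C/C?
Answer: -251945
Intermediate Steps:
u(C) = 1
(u(-64) + 1228)*(-4213 + 4008) = (1 + 1228)*(-4213 + 4008) = 1229*(-205) = -251945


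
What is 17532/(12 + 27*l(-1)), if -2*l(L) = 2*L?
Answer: 5844/13 ≈ 449.54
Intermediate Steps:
l(L) = -L
17532/(12 + 27*l(-1)) = 17532/(12 + 27*(-1*(-1))) = 17532/(12 + 27*1) = 17532/(12 + 27) = 17532/39 = 17532*(1/39) = 5844/13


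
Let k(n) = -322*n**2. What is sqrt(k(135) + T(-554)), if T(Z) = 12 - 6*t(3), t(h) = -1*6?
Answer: I*sqrt(5868402) ≈ 2422.5*I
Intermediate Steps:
t(h) = -6
T(Z) = 48 (T(Z) = 12 - 6*(-6) = 12 + 36 = 48)
sqrt(k(135) + T(-554)) = sqrt(-322*135**2 + 48) = sqrt(-322*18225 + 48) = sqrt(-5868450 + 48) = sqrt(-5868402) = I*sqrt(5868402)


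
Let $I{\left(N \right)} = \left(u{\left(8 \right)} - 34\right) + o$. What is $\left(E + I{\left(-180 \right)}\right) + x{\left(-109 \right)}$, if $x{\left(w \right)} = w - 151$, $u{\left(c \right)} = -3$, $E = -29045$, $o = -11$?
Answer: $-29353$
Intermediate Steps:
$I{\left(N \right)} = -48$ ($I{\left(N \right)} = \left(-3 - 34\right) - 11 = -37 - 11 = -48$)
$x{\left(w \right)} = -151 + w$
$\left(E + I{\left(-180 \right)}\right) + x{\left(-109 \right)} = \left(-29045 - 48\right) - 260 = -29093 - 260 = -29353$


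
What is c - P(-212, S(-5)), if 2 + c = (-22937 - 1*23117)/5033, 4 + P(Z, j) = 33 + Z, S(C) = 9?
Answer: 864919/5033 ≈ 171.85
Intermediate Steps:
P(Z, j) = 29 + Z (P(Z, j) = -4 + (33 + Z) = 29 + Z)
c = -56120/5033 (c = -2 + (-22937 - 1*23117)/5033 = -2 + (-22937 - 23117)*(1/5033) = -2 - 46054*1/5033 = -2 - 46054/5033 = -56120/5033 ≈ -11.150)
c - P(-212, S(-5)) = -56120/5033 - (29 - 212) = -56120/5033 - 1*(-183) = -56120/5033 + 183 = 864919/5033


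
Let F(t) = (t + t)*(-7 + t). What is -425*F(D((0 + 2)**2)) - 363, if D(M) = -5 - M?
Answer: -122763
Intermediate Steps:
F(t) = 2*t*(-7 + t) (F(t) = (2*t)*(-7 + t) = 2*t*(-7 + t))
-425*F(D((0 + 2)**2)) - 363 = -850*(-5 - (0 + 2)**2)*(-7 + (-5 - (0 + 2)**2)) - 363 = -850*(-5 - 1*2**2)*(-7 + (-5 - 1*2**2)) - 363 = -850*(-5 - 1*4)*(-7 + (-5 - 1*4)) - 363 = -850*(-5 - 4)*(-7 + (-5 - 4)) - 363 = -850*(-9)*(-7 - 9) - 363 = -850*(-9)*(-16) - 363 = -425*288 - 363 = -122400 - 363 = -122763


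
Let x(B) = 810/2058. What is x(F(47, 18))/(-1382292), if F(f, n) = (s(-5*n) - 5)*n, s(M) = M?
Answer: -5/17560228 ≈ -2.8473e-7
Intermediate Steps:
F(f, n) = n*(-5 - 5*n) (F(f, n) = (-5*n - 5)*n = (-5 - 5*n)*n = n*(-5 - 5*n))
x(B) = 135/343 (x(B) = 810*(1/2058) = 135/343)
x(F(47, 18))/(-1382292) = (135/343)/(-1382292) = (135/343)*(-1/1382292) = -5/17560228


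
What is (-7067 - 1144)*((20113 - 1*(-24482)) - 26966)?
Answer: -144751719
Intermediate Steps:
(-7067 - 1144)*((20113 - 1*(-24482)) - 26966) = -8211*((20113 + 24482) - 26966) = -8211*(44595 - 26966) = -8211*17629 = -144751719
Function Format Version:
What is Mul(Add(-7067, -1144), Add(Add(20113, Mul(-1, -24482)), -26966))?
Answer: -144751719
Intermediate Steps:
Mul(Add(-7067, -1144), Add(Add(20113, Mul(-1, -24482)), -26966)) = Mul(-8211, Add(Add(20113, 24482), -26966)) = Mul(-8211, Add(44595, -26966)) = Mul(-8211, 17629) = -144751719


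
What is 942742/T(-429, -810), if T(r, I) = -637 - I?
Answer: 942742/173 ≈ 5449.4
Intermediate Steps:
942742/T(-429, -810) = 942742/(-637 - 1*(-810)) = 942742/(-637 + 810) = 942742/173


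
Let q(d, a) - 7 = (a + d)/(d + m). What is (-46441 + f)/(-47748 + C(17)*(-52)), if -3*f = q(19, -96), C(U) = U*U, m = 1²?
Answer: 928841/1255520 ≈ 0.73981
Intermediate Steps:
m = 1
C(U) = U²
q(d, a) = 7 + (a + d)/(1 + d) (q(d, a) = 7 + (a + d)/(d + 1) = 7 + (a + d)/(1 + d))
f = -21/20 (f = -(7 - 96 + 8*19)/(3*(1 + 19)) = -(7 - 96 + 152)/(3*20) = -63/60 = -⅓*63/20 = -21/20 ≈ -1.0500)
(-46441 + f)/(-47748 + C(17)*(-52)) = (-46441 - 21/20)/(-47748 + 17²*(-52)) = -928841/(20*(-47748 + 289*(-52))) = -928841/(20*(-47748 - 15028)) = -928841/20/(-62776) = -928841/20*(-1/62776) = 928841/1255520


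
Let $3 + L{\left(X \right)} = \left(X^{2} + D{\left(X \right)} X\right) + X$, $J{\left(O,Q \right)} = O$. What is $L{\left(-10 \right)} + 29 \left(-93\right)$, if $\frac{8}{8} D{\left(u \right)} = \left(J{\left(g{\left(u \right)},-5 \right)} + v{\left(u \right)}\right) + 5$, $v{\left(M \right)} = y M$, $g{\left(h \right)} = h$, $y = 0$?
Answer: $-2560$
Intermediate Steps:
$v{\left(M \right)} = 0$ ($v{\left(M \right)} = 0 M = 0$)
$D{\left(u \right)} = 5 + u$ ($D{\left(u \right)} = \left(u + 0\right) + 5 = u + 5 = 5 + u$)
$L{\left(X \right)} = -3 + X + X^{2} + X \left(5 + X\right)$ ($L{\left(X \right)} = -3 + \left(\left(X^{2} + \left(5 + X\right) X\right) + X\right) = -3 + \left(\left(X^{2} + X \left(5 + X\right)\right) + X\right) = -3 + \left(X + X^{2} + X \left(5 + X\right)\right) = -3 + X + X^{2} + X \left(5 + X\right)$)
$L{\left(-10 \right)} + 29 \left(-93\right) = \left(-3 + 2 \left(-10\right)^{2} + 6 \left(-10\right)\right) + 29 \left(-93\right) = \left(-3 + 2 \cdot 100 - 60\right) - 2697 = \left(-3 + 200 - 60\right) - 2697 = 137 - 2697 = -2560$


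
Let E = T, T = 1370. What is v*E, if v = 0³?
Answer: 0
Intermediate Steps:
v = 0
E = 1370
v*E = 0*1370 = 0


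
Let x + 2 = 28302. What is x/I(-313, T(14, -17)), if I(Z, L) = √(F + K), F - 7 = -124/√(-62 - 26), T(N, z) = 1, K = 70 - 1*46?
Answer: 28300*√341/(31*√(11 + I*√22)) ≈ 4776.3 - 975.8*I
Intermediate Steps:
x = 28300 (x = -2 + 28302 = 28300)
K = 24 (K = 70 - 46 = 24)
F = 7 + 31*I*√22/11 (F = 7 - 124/√(-62 - 26) = 7 - 124*(-I*√22/44) = 7 - (-31)*I*√22/11 = 7 + 31*I*√22/11 ≈ 7.0 + 13.218*I)
I(Z, L) = √(31 + 31*I*√22/11) (I(Z, L) = √((7 + 31*I*√22/11) + 24) = √(31 + 31*I*√22/11))
x/I(-313, T(14, -17)) = 28300/((√(3751 + 341*I*√22)/11)) = 28300*(11/√(3751 + 341*I*√22)) = 311300/√(3751 + 341*I*√22)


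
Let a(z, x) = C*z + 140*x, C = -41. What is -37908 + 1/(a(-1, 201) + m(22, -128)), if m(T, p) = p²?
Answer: -1689370019/44565 ≈ -37908.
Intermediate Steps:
a(z, x) = -41*z + 140*x
-37908 + 1/(a(-1, 201) + m(22, -128)) = -37908 + 1/((-41*(-1) + 140*201) + (-128)²) = -37908 + 1/((41 + 28140) + 16384) = -37908 + 1/(28181 + 16384) = -37908 + 1/44565 = -1689370019/44565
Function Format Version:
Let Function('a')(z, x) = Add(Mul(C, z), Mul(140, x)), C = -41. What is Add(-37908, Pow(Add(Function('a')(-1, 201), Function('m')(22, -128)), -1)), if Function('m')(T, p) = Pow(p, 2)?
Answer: Rational(-1689370019, 44565) ≈ -37908.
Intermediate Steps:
Function('a')(z, x) = Add(Mul(-41, z), Mul(140, x))
Add(-37908, Pow(Add(Function('a')(-1, 201), Function('m')(22, -128)), -1)) = Add(-37908, Pow(Add(Add(Mul(-41, -1), Mul(140, 201)), Pow(-128, 2)), -1)) = Add(-37908, Pow(Add(Add(41, 28140), 16384), -1)) = Add(-37908, Pow(Add(28181, 16384), -1)) = Add(-37908, Pow(44565, -1)) = Add(-37908, Rational(1, 44565)) = Rational(-1689370019, 44565)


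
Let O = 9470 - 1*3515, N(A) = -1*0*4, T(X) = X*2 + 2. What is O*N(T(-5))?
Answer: 0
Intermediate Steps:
T(X) = 2 + 2*X (T(X) = 2*X + 2 = 2 + 2*X)
N(A) = 0 (N(A) = 0*4 = 0)
O = 5955 (O = 9470 - 3515 = 5955)
O*N(T(-5)) = 5955*0 = 0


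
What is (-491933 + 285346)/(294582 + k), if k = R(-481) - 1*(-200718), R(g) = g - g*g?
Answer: -206587/263458 ≈ -0.78414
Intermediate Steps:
R(g) = g - g²
k = -31124 (k = -481*(1 - 1*(-481)) - 1*(-200718) = -481*(1 + 481) + 200718 = -481*482 + 200718 = -231842 + 200718 = -31124)
(-491933 + 285346)/(294582 + k) = (-491933 + 285346)/(294582 - 31124) = -206587/263458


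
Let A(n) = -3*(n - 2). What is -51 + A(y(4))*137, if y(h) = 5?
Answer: -1284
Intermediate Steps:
A(n) = 6 - 3*n (A(n) = -3*(-2 + n) = 6 - 3*n)
-51 + A(y(4))*137 = -51 + (6 - 3*5)*137 = -51 + (6 - 15)*137 = -51 - 9*137 = -51 - 1233 = -1284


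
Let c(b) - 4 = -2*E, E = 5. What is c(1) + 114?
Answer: 108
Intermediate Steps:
c(b) = -6 (c(b) = 4 - 2*5 = 4 - 10 = -6)
c(1) + 114 = -6 + 114 = 108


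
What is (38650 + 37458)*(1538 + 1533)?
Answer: 233727668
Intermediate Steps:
(38650 + 37458)*(1538 + 1533) = 76108*3071 = 233727668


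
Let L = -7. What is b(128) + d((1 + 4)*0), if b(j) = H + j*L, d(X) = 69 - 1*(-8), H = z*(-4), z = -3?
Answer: -807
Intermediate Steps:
H = 12 (H = -3*(-4) = 12)
d(X) = 77 (d(X) = 69 + 8 = 77)
b(j) = 12 - 7*j (b(j) = 12 + j*(-7) = 12 - 7*j)
b(128) + d((1 + 4)*0) = (12 - 7*128) + 77 = (12 - 896) + 77 = -884 + 77 = -807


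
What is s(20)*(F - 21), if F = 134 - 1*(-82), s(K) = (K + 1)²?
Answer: 85995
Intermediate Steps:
s(K) = (1 + K)²
F = 216 (F = 134 + 82 = 216)
s(20)*(F - 21) = (1 + 20)²*(216 - 21) = 21²*195 = 441*195 = 85995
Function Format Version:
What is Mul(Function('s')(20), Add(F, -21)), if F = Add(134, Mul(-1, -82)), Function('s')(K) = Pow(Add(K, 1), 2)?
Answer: 85995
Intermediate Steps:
Function('s')(K) = Pow(Add(1, K), 2)
F = 216 (F = Add(134, 82) = 216)
Mul(Function('s')(20), Add(F, -21)) = Mul(Pow(Add(1, 20), 2), Add(216, -21)) = Mul(Pow(21, 2), 195) = Mul(441, 195) = 85995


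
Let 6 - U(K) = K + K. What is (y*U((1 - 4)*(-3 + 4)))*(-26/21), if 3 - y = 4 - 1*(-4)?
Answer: 520/7 ≈ 74.286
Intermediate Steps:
U(K) = 6 - 2*K (U(K) = 6 - (K + K) = 6 - 2*K)
y = -5 (y = 3 - (4 - 1*(-4)) = 3 - (4 + 4) = 3 - 1*8 = 3 - 8 = -5)
(y*U((1 - 4)*(-3 + 4)))*(-26/21) = (-5*(6 - 2*(1 - 4)*(-3 + 4)))*(-26/21) = (-5*(6 - (-6)))*(-26*1/21) = -5*(6 - 2*(-3))*(-26/21) = -5*(6 + 6)*(-26/21) = -5*12*(-26/21) = -60*(-26/21) = 520/7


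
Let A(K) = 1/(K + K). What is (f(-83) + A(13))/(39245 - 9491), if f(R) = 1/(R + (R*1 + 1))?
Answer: 139/127644660 ≈ 1.0890e-6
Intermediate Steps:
A(K) = 1/(2*K)
f(R) = 1/(1 + 2*R) (f(R) = 1/(R + (R + 1)) = 1/(R + (1 + R)) = 1/(1 + 2*R))
(f(-83) + A(13))/(39245 - 9491) = (1/(1 + 2*(-83)) + (1/2)/13)/(39245 - 9491) = (1/(1 - 166) + (1/2)*(1/13))/29754 = (1/(-165) + 1/26)*(1/29754) = (-1/165 + 1/26)*(1/29754) = (139/4290)*(1/29754) = 139/127644660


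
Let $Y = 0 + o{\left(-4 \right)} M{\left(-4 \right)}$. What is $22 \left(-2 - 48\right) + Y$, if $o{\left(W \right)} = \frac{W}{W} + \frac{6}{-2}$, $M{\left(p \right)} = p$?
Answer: $-1092$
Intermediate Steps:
$o{\left(W \right)} = -2$ ($o{\left(W \right)} = 1 + 6 \left(- \frac{1}{2}\right) = 1 - 3 = -2$)
$Y = 8$ ($Y = 0 - -8 = 0 + 8 = 8$)
$22 \left(-2 - 48\right) + Y = 22 \left(-2 - 48\right) + 8 = 22 \left(-50\right) + 8 = -1100 + 8 = -1092$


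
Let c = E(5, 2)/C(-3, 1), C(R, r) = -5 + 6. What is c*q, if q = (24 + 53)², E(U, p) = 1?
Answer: 5929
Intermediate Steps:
C(R, r) = 1
q = 5929 (q = 77² = 5929)
c = 1 (c = 1/1 = 1*1 = 1)
c*q = 1*5929 = 5929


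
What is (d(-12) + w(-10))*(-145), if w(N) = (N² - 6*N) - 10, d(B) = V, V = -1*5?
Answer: -21025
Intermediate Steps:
V = -5
d(B) = -5
w(N) = -10 + N² - 6*N
(d(-12) + w(-10))*(-145) = (-5 + (-10 + (-10)² - 6*(-10)))*(-145) = (-5 + (-10 + 100 + 60))*(-145) = (-5 + 150)*(-145) = 145*(-145) = -21025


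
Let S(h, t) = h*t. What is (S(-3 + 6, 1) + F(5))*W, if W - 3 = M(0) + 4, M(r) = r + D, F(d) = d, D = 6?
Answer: 104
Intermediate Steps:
M(r) = 6 + r (M(r) = r + 6 = 6 + r)
W = 13 (W = 3 + ((6 + 0) + 4) = 3 + (6 + 4) = 3 + 10 = 13)
(S(-3 + 6, 1) + F(5))*W = ((-3 + 6)*1 + 5)*13 = (3*1 + 5)*13 = (3 + 5)*13 = 8*13 = 104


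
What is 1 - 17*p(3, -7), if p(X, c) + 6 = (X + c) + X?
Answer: 120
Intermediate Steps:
p(X, c) = -6 + c + 2*X (p(X, c) = -6 + ((X + c) + X) = -6 + (c + 2*X) = -6 + c + 2*X)
1 - 17*p(3, -7) = 1 - 17*(-6 - 7 + 2*3) = 1 - 17*(-6 - 7 + 6) = 1 - 17*(-7) = 1 + 119 = 120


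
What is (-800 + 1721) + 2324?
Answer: 3245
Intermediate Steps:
(-800 + 1721) + 2324 = 921 + 2324 = 3245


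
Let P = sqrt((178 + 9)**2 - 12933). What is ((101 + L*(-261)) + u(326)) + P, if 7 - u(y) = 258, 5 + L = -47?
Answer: 13422 + 2*sqrt(5509) ≈ 13570.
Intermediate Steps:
L = -52 (L = -5 - 47 = -52)
u(y) = -251 (u(y) = 7 - 1*258 = 7 - 258 = -251)
P = 2*sqrt(5509) (P = sqrt(187**2 - 12933) = sqrt(34969 - 12933) = sqrt(22036) = 2*sqrt(5509) ≈ 148.45)
((101 + L*(-261)) + u(326)) + P = ((101 - 52*(-261)) - 251) + 2*sqrt(5509) = ((101 + 13572) - 251) + 2*sqrt(5509) = (13673 - 251) + 2*sqrt(5509) = 13422 + 2*sqrt(5509)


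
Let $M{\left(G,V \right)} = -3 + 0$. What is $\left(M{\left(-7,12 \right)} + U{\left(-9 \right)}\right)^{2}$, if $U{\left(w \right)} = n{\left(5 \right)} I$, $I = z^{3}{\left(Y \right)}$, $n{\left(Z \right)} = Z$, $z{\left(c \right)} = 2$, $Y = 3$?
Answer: $1369$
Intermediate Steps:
$M{\left(G,V \right)} = -3$
$I = 8$ ($I = 2^{3} = 8$)
$U{\left(w \right)} = 40$ ($U{\left(w \right)} = 5 \cdot 8 = 40$)
$\left(M{\left(-7,12 \right)} + U{\left(-9 \right)}\right)^{2} = \left(-3 + 40\right)^{2} = 37^{2} = 1369$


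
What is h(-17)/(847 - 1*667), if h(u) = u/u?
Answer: 1/180 ≈ 0.0055556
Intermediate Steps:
h(u) = 1
h(-17)/(847 - 1*667) = 1/(847 - 1*667) = 1/(847 - 667) = 1/180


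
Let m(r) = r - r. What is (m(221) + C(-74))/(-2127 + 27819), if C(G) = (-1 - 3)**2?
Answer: 4/6423 ≈ 0.00062276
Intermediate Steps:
m(r) = 0
C(G) = 16 (C(G) = (-4)**2 = 16)
(m(221) + C(-74))/(-2127 + 27819) = (0 + 16)/(-2127 + 27819) = 16/25692 = 16*(1/25692) = 4/6423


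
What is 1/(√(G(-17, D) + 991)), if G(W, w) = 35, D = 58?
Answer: √114/342 ≈ 0.031220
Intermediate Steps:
1/(√(G(-17, D) + 991)) = 1/(√(35 + 991)) = 1/(√1026) = 1/(3*√114) = √114/342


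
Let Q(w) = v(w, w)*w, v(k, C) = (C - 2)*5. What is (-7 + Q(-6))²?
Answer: 54289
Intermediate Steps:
v(k, C) = -10 + 5*C (v(k, C) = (-2 + C)*5 = -10 + 5*C)
Q(w) = w*(-10 + 5*w) (Q(w) = (-10 + 5*w)*w = w*(-10 + 5*w))
(-7 + Q(-6))² = (-7 + 5*(-6)*(-2 - 6))² = (-7 + 5*(-6)*(-8))² = (-7 + 240)² = 233² = 54289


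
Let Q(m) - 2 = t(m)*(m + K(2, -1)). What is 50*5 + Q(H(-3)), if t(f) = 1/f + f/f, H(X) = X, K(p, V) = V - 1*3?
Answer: 742/3 ≈ 247.33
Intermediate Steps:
K(p, V) = -3 + V (K(p, V) = V - 3 = -3 + V)
t(f) = 1 + 1/f (t(f) = 1/f + 1 = 1 + 1/f)
Q(m) = 2 + (1 + m)*(-4 + m)/m (Q(m) = 2 + ((1 + m)/m)*(m + (-3 - 1)) = 2 + ((1 + m)/m)*(m - 4) = 2 + ((1 + m)/m)*(-4 + m) = 2 + (1 + m)*(-4 + m)/m)
50*5 + Q(H(-3)) = 50*5 + (-1 - 3 - 4/(-3)) = 250 + (-1 - 3 - 4*(-⅓)) = 250 + (-1 - 3 + 4/3) = 250 - 8/3 = 742/3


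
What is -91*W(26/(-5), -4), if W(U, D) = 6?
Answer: -546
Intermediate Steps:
-91*W(26/(-5), -4) = -91*6 = -546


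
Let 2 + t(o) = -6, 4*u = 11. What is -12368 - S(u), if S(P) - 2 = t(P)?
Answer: -12362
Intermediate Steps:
u = 11/4 (u = (1/4)*11 = 11/4 ≈ 2.7500)
t(o) = -8 (t(o) = -2 - 6 = -8)
S(P) = -6 (S(P) = 2 - 8 = -6)
-12368 - S(u) = -12368 - 1*(-6) = -12368 + 6 = -12362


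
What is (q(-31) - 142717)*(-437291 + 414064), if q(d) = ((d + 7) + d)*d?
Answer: 3275285724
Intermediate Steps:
q(d) = d*(7 + 2*d) (q(d) = ((7 + d) + d)*d = (7 + 2*d)*d = d*(7 + 2*d))
(q(-31) - 142717)*(-437291 + 414064) = (-31*(7 + 2*(-31)) - 142717)*(-437291 + 414064) = (-31*(7 - 62) - 142717)*(-23227) = (-31*(-55) - 142717)*(-23227) = (1705 - 142717)*(-23227) = -141012*(-23227) = 3275285724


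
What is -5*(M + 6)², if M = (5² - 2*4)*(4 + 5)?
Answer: -126405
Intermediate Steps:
M = 153 (M = (25 - 8)*9 = 17*9 = 153)
-5*(M + 6)² = -5*(153 + 6)² = -5*159² = -5*25281 = -126405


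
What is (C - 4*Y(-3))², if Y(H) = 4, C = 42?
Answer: 676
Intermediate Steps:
(C - 4*Y(-3))² = (42 - 4*4)² = (42 - 16)² = 26² = 676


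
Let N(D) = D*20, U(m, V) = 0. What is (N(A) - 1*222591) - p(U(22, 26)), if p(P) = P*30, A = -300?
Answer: -228591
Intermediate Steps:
N(D) = 20*D
p(P) = 30*P
(N(A) - 1*222591) - p(U(22, 26)) = (20*(-300) - 1*222591) - 30*0 = (-6000 - 222591) - 1*0 = -228591 + 0 = -228591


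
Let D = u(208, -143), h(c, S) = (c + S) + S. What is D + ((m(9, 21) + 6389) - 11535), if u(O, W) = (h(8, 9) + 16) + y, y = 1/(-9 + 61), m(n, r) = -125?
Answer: -271907/52 ≈ -5229.0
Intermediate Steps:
h(c, S) = c + 2*S (h(c, S) = (S + c) + S = c + 2*S)
y = 1/52 ≈ 0.019231
u(O, W) = 2185/52 (u(O, W) = ((8 + 2*9) + 16) + 1/52 = ((8 + 18) + 16) + 1/52 = (26 + 16) + 1/52 = 42 + 1/52 = 2185/52)
D = 2185/52 ≈ 42.019
D + ((m(9, 21) + 6389) - 11535) = 2185/52 + ((-125 + 6389) - 11535) = 2185/52 + (6264 - 11535) = 2185/52 - 5271 = -271907/52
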